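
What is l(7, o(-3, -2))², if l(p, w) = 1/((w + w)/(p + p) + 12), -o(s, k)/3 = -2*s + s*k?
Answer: 49/2304 ≈ 0.021267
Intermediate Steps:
o(s, k) = 6*s - 3*k*s (o(s, k) = -3*(-2*s + s*k) = -3*(-2*s + k*s) = 6*s - 3*k*s)
l(p, w) = 1/(12 + w/p) (l(p, w) = 1/((2*w)/((2*p)) + 12) = 1/((2*w)*(1/(2*p)) + 12) = 1/(w/p + 12) = 1/(12 + w/p))
l(7, o(-3, -2))² = (7/(3*(-3)*(2 - 1*(-2)) + 12*7))² = (7/(3*(-3)*(2 + 2) + 84))² = (7/(3*(-3)*4 + 84))² = (7/(-36 + 84))² = (7/48)² = 49/2304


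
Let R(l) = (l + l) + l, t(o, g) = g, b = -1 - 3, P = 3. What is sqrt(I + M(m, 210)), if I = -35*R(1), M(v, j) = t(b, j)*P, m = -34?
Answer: 5*sqrt(21) ≈ 22.913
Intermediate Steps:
b = -4
R(l) = 3*l (R(l) = 2*l + l = 3*l)
M(v, j) = 3*j (M(v, j) = j*3 = 3*j)
I = -105 ≈ -105.00
sqrt(I + M(m, 210)) = sqrt(-105 + 3*210) = sqrt(-105 + 630) = sqrt(525) = 5*sqrt(21)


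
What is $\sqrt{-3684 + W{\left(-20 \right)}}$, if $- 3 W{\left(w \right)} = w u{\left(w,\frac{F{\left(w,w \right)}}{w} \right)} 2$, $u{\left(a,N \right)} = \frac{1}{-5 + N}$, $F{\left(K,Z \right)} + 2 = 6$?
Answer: $\frac{4 i \sqrt{350454}}{39} \approx 60.717 i$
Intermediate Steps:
$F{\left(K,Z \right)} = 4$ ($F{\left(K,Z \right)} = -2 + 6 = 4$)
$W{\left(w \right)} = - \frac{2 w}{3 \left(-5 + \frac{4}{w}\right)}$ ($W{\left(w \right)} = - \frac{\frac{w}{-5 + \frac{4}{w}} 2}{3} = - \frac{2 w \frac{1}{-5 + \frac{4}{w}}}{3} = - \frac{2 w}{3 \left(-5 + \frac{4}{w}\right)}$)
$\sqrt{-3684 + W{\left(-20 \right)}} = \sqrt{-3684 + \frac{2 \left(-20\right)^{2}}{3 \left(-4 + 5 \left(-20\right)\right)}} = \sqrt{-3684 + \frac{2}{3} \cdot 400 \frac{1}{-4 - 100}} = \sqrt{-3684 + \frac{2}{3} \cdot 400 \frac{1}{-104}} = \sqrt{-3684 + \frac{2}{3} \cdot 400 \left(- \frac{1}{104}\right)} = \sqrt{-3684 - \frac{100}{39}} = \sqrt{- \frac{143776}{39}} = \frac{4 i \sqrt{350454}}{39}$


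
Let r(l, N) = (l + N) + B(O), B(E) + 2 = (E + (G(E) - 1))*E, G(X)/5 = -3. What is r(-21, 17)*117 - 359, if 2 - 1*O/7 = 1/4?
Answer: -102971/16 ≈ -6435.7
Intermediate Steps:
G(X) = -15 (G(X) = 5*(-3) = -15)
O = 49/4 (O = 14 - 7/4 = 49/4 ≈ 12.250)
B(E) = -2 + E*(-16 + E) (B(E) = -2 + (E + (-15 - 1))*E = -2 + (E - 16)*E = -2 + (-16 + E)*E = -2 + E*(-16 + E))
r(l, N) = -767/16 + N + l (r(l, N) = (l + N) + (-2 + (49/4)² - 16*49/4) = (N + l) + (-2 + 2401/16 - 196) = (N + l) - 767/16 = -767/16 + N + l)
r(-21, 17)*117 - 359 = (-767/16 + 17 - 21)*117 - 359 = -831/16*117 - 359 = -97227/16 - 359 = -102971/16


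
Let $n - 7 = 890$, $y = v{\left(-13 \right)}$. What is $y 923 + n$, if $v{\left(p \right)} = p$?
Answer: $-11102$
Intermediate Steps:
$y = -13$
$n = 897$ ($n = 7 + 890 = 897$)
$y 923 + n = \left(-13\right) 923 + 897 = -11999 + 897 = -11102$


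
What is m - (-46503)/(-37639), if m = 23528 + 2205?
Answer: 968517884/37639 ≈ 25732.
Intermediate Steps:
m = 25733
m - (-46503)/(-37639) = 25733 - (-46503)/(-37639) = 25733 - (-46503)*(-1)/37639 = 25733 - 1*46503/37639 = 25733 - 46503/37639 = 968517884/37639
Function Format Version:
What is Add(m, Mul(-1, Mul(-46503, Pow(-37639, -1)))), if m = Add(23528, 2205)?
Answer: Rational(968517884, 37639) ≈ 25732.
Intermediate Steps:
m = 25733
Add(m, Mul(-1, Mul(-46503, Pow(-37639, -1)))) = Add(25733, Mul(-1, Mul(-46503, Pow(-37639, -1)))) = Add(25733, Mul(-1, Mul(-46503, Rational(-1, 37639)))) = Add(25733, Mul(-1, Rational(46503, 37639))) = Add(25733, Rational(-46503, 37639)) = Rational(968517884, 37639)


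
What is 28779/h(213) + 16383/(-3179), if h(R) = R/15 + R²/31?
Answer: 10428247737/728137234 ≈ 14.322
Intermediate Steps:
h(R) = R/15 + R²/31 (h(R) = R*(1/15) + R²*(1/31) = R/15 + R²/31)
28779/h(213) + 16383/(-3179) = 28779/(((1/465)*213*(31 + 15*213))) + 16383/(-3179) = 28779/(((1/465)*213*(31 + 3195))) + 16383*(-1/3179) = 28779/(((1/465)*213*3226)) - 16383/3179 = 28779/(229046/155) - 16383/3179 = 28779*(155/229046) - 16383/3179 = 4460745/229046 - 16383/3179 = 10428247737/728137234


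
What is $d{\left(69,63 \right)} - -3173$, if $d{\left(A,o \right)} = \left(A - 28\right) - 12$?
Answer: $3202$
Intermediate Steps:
$d{\left(A,o \right)} = -40 + A$ ($d{\left(A,o \right)} = \left(-28 + A\right) - 12 = -40 + A$)
$d{\left(69,63 \right)} - -3173 = \left(-40 + 69\right) - -3173 = 29 + 3173 = 3202$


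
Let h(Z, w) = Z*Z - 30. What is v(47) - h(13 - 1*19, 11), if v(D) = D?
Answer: 41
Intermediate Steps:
h(Z, w) = -30 + Z² (h(Z, w) = Z² - 30 = -30 + Z²)
v(47) - h(13 - 1*19, 11) = 47 - (-30 + (13 - 1*19)²) = 47 - (-30 + (13 - 19)²) = 47 - (-30 + (-6)²) = 47 - (-30 + 36) = 47 - 1*6 = 47 - 6 = 41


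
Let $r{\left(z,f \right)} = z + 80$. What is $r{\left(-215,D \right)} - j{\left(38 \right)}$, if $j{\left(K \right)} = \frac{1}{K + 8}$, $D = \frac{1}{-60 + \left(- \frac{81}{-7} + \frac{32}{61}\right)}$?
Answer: $- \frac{6211}{46} \approx -135.02$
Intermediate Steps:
$D = - \frac{427}{20455}$ ($D = \frac{1}{-60 + \left(\left(-81\right) \left(- \frac{1}{7}\right) + 32 \cdot \frac{1}{61}\right)} = \frac{1}{-60 + \left(\frac{81}{7} + \frac{32}{61}\right)} = \frac{1}{-60 + \frac{5165}{427}} = \frac{1}{- \frac{20455}{427}} = - \frac{427}{20455} \approx -0.020875$)
$r{\left(z,f \right)} = 80 + z$
$j{\left(K \right)} = \frac{1}{8 + K}$
$r{\left(-215,D \right)} - j{\left(38 \right)} = \left(80 - 215\right) - \frac{1}{8 + 38} = -135 - \frac{1}{46} = - \frac{6211}{46}$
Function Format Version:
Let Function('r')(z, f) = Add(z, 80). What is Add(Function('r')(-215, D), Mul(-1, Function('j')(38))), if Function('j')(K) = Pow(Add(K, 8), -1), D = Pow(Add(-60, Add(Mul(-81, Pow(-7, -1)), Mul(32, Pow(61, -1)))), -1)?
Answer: Rational(-6211, 46) ≈ -135.02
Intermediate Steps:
D = Rational(-427, 20455) (D = Pow(Add(-60, Add(Mul(-81, Rational(-1, 7)), Mul(32, Rational(1, 61)))), -1) = Pow(Add(-60, Add(Rational(81, 7), Rational(32, 61))), -1) = Pow(Add(-60, Rational(5165, 427)), -1) = Pow(Rational(-20455, 427), -1) = Rational(-427, 20455) ≈ -0.020875)
Function('r')(z, f) = Add(80, z)
Function('j')(K) = Pow(Add(8, K), -1)
Add(Function('r')(-215, D), Mul(-1, Function('j')(38))) = Add(Add(80, -215), Mul(-1, Pow(Add(8, 38), -1))) = Add(-135, Mul(-1, Pow(46, -1))) = Add(-135, Mul(-1, Rational(1, 46))) = Add(-135, Rational(-1, 46)) = Rational(-6211, 46)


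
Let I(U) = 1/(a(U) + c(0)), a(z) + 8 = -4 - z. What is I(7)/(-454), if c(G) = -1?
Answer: 1/9080 ≈ 0.00011013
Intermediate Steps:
a(z) = -12 - z (a(z) = -8 + (-4 - z) = -12 - z)
I(U) = 1/(-13 - U) (I(U) = 1/((-12 - U) - 1) = 1/(-13 - U))
I(7)/(-454) = -1/(13 + 7)/(-454) = -1/20*(-1/454) = 1/9080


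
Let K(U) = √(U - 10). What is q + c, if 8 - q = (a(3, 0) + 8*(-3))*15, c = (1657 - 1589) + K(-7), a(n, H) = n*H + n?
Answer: 391 + I*√17 ≈ 391.0 + 4.1231*I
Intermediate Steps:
a(n, H) = n + H*n (a(n, H) = H*n + n = n + H*n)
K(U) = √(-10 + U)
c = 68 + I*√17 (c = (1657 - 1589) + √(-10 - 7) = 68 + √(-17) = 68 + I*√17 ≈ 68.0 + 4.1231*I)
q = 323 (q = 8 - (3*(1 + 0) + 8*(-3))*15 = 8 - (3*1 - 24)*15 = 8 - (3 - 24)*15 = 8 - (-21)*15 = 8 - 1*(-315) = 8 + 315 = 323)
q + c = 323 + (68 + I*√17) = 391 + I*√17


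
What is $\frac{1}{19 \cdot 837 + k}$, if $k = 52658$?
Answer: $\frac{1}{68561} \approx 1.4586 \cdot 10^{-5}$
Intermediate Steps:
$\frac{1}{19 \cdot 837 + k} = \frac{1}{19 \cdot 837 + 52658} = \frac{1}{15903 + 52658} = \frac{1}{68561}$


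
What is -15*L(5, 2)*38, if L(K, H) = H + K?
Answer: -3990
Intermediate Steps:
-15*L(5, 2)*38 = -15*(2 + 5)*38 = -15*7*38 = -105*38 = -3990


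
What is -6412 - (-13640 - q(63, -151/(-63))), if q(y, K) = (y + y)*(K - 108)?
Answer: -6078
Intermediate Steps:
q(y, K) = 2*y*(-108 + K) (q(y, K) = (2*y)*(-108 + K) = 2*y*(-108 + K))
-6412 - (-13640 - q(63, -151/(-63))) = -6412 - (-13640 - 2*63*(-108 - 151/(-63))) = -6412 - (-13640 - 2*63*(-108 - 151*(-1/63))) = -6412 - (-13640 - 2*63*(-108 + 151/63)) = -6412 - (-13640 - 2*63*(-6653)/63) = -6412 - (-13640 - 1*(-13306)) = -6412 - (-13640 + 13306) = -6412 - 1*(-334) = -6412 + 334 = -6078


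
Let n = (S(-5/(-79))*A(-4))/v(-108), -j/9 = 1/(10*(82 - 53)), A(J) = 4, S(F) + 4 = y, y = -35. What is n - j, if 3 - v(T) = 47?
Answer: 11409/3190 ≈ 3.5765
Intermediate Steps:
S(F) = -39 (S(F) = -4 - 35 = -39)
v(T) = -44 (v(T) = 3 - 1*47 = 3 - 47 = -44)
j = -9/290 (j = -9*1/(10*(82 - 53)) = -9/(10*29) = -9/290 ≈ -0.031034)
n = 39/11 (n = -39*4/(-44) = -156*(-1/44) = 39/11 ≈ 3.5455)
n - j = 39/11 - 1*(-9/290) = 39/11 + 9/290 = 11409/3190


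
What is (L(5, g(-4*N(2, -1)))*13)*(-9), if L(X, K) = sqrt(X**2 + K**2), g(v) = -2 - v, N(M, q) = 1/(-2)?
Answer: -117*sqrt(41) ≈ -749.17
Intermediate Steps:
N(M, q) = -1/2
L(X, K) = sqrt(K**2 + X**2)
(L(5, g(-4*N(2, -1)))*13)*(-9) = (sqrt((-2 - (-4)*(-1)/2)**2 + 5**2)*13)*(-9) = (sqrt((-2 - 1*2)**2 + 25)*13)*(-9) = (sqrt((-2 - 2)**2 + 25)*13)*(-9) = (sqrt((-4)**2 + 25)*13)*(-9) = (sqrt(16 + 25)*13)*(-9) = (sqrt(41)*13)*(-9) = (13*sqrt(41))*(-9) = -117*sqrt(41)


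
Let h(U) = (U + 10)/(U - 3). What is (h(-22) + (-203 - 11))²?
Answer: 28494244/625 ≈ 45591.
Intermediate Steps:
h(U) = (10 + U)/(-3 + U)
(h(-22) + (-203 - 11))² = ((10 - 22)/(-3 - 22) + (-203 - 11))² = (-12/(-25) - 214)² = (-1/25*(-12) - 214)² = (12/25 - 214)² = (-5338/25)² = 28494244/625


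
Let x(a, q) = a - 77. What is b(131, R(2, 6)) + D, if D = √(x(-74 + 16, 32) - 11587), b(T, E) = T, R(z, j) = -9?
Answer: 131 + I*√11722 ≈ 131.0 + 108.27*I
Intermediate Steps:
x(a, q) = -77 + a
D = I*√11722 (D = √((-77 + (-74 + 16)) - 11587) = √((-77 - 58) - 11587) = √(-135 - 11587) = √(-11722) = I*√11722 ≈ 108.27*I)
b(131, R(2, 6)) + D = 131 + I*√11722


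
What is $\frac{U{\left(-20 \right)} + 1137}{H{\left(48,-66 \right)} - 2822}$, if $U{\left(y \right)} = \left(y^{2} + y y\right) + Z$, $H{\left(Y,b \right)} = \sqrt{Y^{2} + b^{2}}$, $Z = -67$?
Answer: $- \frac{1319285}{1989256} - \frac{2805 \sqrt{185}}{1989256} \approx -0.68238$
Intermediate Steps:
$U{\left(y \right)} = -67 + 2 y^{2}$ ($U{\left(y \right)} = \left(y^{2} + y y\right) - 67 = \left(y^{2} + y^{2}\right) - 67 = 2 y^{2} - 67 = -67 + 2 y^{2}$)
$\frac{U{\left(-20 \right)} + 1137}{H{\left(48,-66 \right)} - 2822} = \frac{\left(-67 + 2 \left(-20\right)^{2}\right) + 1137}{\sqrt{48^{2} + \left(-66\right)^{2}} - 2822} = \frac{\left(-67 + 2 \cdot 400\right) + 1137}{\sqrt{2304 + 4356} - 2822} = \frac{\left(-67 + 800\right) + 1137}{\sqrt{6660} - 2822} = \frac{733 + 1137}{6 \sqrt{185} - 2822} = \frac{1870}{-2822 + 6 \sqrt{185}}$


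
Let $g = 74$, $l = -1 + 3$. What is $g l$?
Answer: $148$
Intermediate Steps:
$l = 2$
$g l = 74 \cdot 2 = 148$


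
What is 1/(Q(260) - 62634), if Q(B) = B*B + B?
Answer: 1/5226 ≈ 0.00019135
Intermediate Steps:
Q(B) = B + B**2 (Q(B) = B**2 + B = B + B**2)
1/(Q(260) - 62634) = 1/(260*(1 + 260) - 62634) = 1/(260*261 - 62634) = 1/(67860 - 62634) = 1/5226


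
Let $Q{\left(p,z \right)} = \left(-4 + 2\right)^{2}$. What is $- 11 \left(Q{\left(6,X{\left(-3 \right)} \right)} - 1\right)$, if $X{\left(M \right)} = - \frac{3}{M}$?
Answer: $-33$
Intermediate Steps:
$Q{\left(p,z \right)} = 4$ ($Q{\left(p,z \right)} = \left(-2\right)^{2} = 4$)
$- 11 \left(Q{\left(6,X{\left(-3 \right)} \right)} - 1\right) = - 11 \left(4 - 1\right) = \left(-11\right) 3 = -33$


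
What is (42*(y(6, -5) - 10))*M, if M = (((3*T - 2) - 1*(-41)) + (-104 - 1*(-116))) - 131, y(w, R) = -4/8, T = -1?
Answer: 36603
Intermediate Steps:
y(w, R) = -1/2 (y(w, R) = -4*1/8 = -1/2)
M = -83 (M = (((3*(-1) - 2) - 1*(-41)) + (-104 - 1*(-116))) - 131 = (((-3 - 2) + 41) + (-104 + 116)) - 131 = ((-5 + 41) + 12) - 131 = (36 + 12) - 131 = 48 - 131 = -83)
(42*(y(6, -5) - 10))*M = (42*(-1/2 - 10))*(-83) = (42*(-21/2))*(-83) = -441*(-83) = 36603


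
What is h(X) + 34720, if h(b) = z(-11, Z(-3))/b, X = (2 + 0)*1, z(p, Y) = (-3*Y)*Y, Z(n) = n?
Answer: 69413/2 ≈ 34707.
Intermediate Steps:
z(p, Y) = -3*Y²
X = 2 (X = 2*1 = 2)
h(b) = -27/b (h(b) = (-3*(-3)²)/b = (-3*9)/b = -27/b)
h(X) + 34720 = -27/2 + 34720 = 69413/2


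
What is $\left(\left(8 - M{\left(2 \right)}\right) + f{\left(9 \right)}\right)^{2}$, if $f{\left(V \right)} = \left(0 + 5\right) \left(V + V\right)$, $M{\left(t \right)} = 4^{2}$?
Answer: $6724$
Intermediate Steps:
$M{\left(t \right)} = 16$
$f{\left(V \right)} = 10 V$ ($f{\left(V \right)} = 5 \cdot 2 V = 10 V$)
$\left(\left(8 - M{\left(2 \right)}\right) + f{\left(9 \right)}\right)^{2} = \left(\left(8 - 16\right) + 10 \cdot 9\right)^{2} = \left(\left(8 - 16\right) + 90\right)^{2} = \left(-8 + 90\right)^{2} = 82^{2} = 6724$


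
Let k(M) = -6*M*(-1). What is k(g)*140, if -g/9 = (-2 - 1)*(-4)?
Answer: -90720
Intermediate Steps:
g = -108 (g = -9*(-2 - 1)*(-4) = -(-27)*(-4) = -9*12 = -108)
k(M) = 6*M
k(g)*140 = (6*(-108))*140 = -648*140 = -90720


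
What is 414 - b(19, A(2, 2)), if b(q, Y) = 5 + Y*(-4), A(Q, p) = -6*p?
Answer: 361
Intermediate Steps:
b(q, Y) = 5 - 4*Y
414 - b(19, A(2, 2)) = 414 - (5 - (-24)*2) = 414 - (5 - 4*(-12)) = 414 - (5 + 48) = 414 - 1*53 = 414 - 53 = 361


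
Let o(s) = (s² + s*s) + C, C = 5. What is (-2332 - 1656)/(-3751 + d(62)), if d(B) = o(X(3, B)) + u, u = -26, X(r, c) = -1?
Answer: 1994/1885 ≈ 1.0578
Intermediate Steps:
o(s) = 5 + 2*s² (o(s) = (s² + s*s) + 5 = (s² + s²) + 5 = 2*s² + 5 = 5 + 2*s²)
d(B) = -19 (d(B) = (5 + 2*(-1)²) - 26 = (5 + 2*1) - 26 = (5 + 2) - 26 = 7 - 26 = -19)
(-2332 - 1656)/(-3751 + d(62)) = (-2332 - 1656)/(-3751 - 19) = -3988/(-3770) = -3988*(-1/3770) = 1994/1885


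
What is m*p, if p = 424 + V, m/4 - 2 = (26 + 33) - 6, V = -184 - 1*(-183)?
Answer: 93060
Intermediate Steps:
V = -1 (V = -184 + 183 = -1)
m = 220 (m = 8 + 4*((26 + 33) - 6) = 8 + 4*(59 - 6) = 8 + 4*53 = 8 + 212 = 220)
p = 423 (p = 424 - 1 = 423)
m*p = 220*423 = 93060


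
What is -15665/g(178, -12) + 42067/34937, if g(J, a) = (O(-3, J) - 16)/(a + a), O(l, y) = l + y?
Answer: 6143807/2597 ≈ 2365.7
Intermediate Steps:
g(J, a) = (-19 + J)/(2*a) (g(J, a) = ((-3 + J) - 16)/(a + a) = (-19 + J)/((2*a)) = (-19 + J)*(1/(2*a)) = (-19 + J)/(2*a))
-15665/g(178, -12) + 42067/34937 = -15665*(-24/(-19 + 178)) + 42067/34937 = -15665/((½)*(-1/12)*159) + 42067*(1/34937) = -15665/(-53/8) + 59/49 = -15665*(-8/53) + 59/49 = 125320/53 + 59/49 = 6143807/2597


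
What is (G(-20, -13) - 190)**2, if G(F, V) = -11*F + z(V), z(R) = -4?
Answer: 676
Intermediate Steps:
G(F, V) = -4 - 11*F (G(F, V) = -11*F - 4 = -4 - 11*F)
(G(-20, -13) - 190)**2 = ((-4 - 11*(-20)) - 190)**2 = ((-4 + 220) - 190)**2 = (216 - 190)**2 = 26**2 = 676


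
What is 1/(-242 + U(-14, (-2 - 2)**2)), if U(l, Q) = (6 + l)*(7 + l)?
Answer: -1/186 ≈ -0.0053763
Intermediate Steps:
1/(-242 + U(-14, (-2 - 2)**2)) = 1/(-242 + (42 + (-14)**2 + 13*(-14))) = 1/(-242 + (42 + 196 - 182)) = 1/(-242 + 56) = 1/(-186) = -1/186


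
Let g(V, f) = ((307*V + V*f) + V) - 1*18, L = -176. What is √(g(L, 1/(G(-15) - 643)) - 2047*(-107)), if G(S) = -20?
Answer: √72442406595/663 ≈ 405.96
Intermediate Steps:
g(V, f) = -18 + 308*V + V*f (g(V, f) = (308*V + V*f) - 18 = -18 + 308*V + V*f)
√(g(L, 1/(G(-15) - 643)) - 2047*(-107)) = √((-18 + 308*(-176) - 176/(-20 - 643)) - 2047*(-107)) = √((-18 - 54208 - 176/(-663)) + 219029) = √((-18 - 54208 - 176*(-1/663)) + 219029) = √((-18 - 54208 + 176/663) + 219029) = √(-35951662/663 + 219029) = √(109264565/663) = √72442406595/663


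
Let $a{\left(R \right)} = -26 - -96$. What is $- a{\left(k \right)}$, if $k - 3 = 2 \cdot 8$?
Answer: $-70$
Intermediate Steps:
$k = 19$ ($k = 3 + 2 \cdot 8 = 3 + 16 = 19$)
$a{\left(R \right)} = 70$ ($a{\left(R \right)} = -26 + 96 = 70$)
$- a{\left(k \right)} = \left(-1\right) 70 = -70$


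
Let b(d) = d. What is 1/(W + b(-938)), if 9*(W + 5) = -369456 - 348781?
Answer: -9/726724 ≈ -1.2384e-5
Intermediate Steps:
W = -718282/9 (W = -5 + (-369456 - 348781)/9 = -5 + (1/9)*(-718237) = -5 - 718237/9 = -718282/9 ≈ -79809.)
1/(W + b(-938)) = 1/(-718282/9 - 938) = 1/(-726724/9) = -9/726724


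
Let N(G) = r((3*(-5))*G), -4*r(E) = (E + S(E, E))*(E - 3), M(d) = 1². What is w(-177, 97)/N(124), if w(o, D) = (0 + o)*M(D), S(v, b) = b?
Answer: 59/577530 ≈ 0.00010216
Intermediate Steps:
M(d) = 1
w(o, D) = o (w(o, D) = (0 + o)*1 = o*1 = o)
r(E) = -E*(-3 + E)/2 (r(E) = -(E + E)*(E - 3)/4 = -2*E*(-3 + E)/4 = -E*(-3 + E)/2)
N(G) = -15*G*(3 + 15*G)/2 (N(G) = ((3*(-5))*G)*(3 - 3*(-5)*G)/2 = (-15*G)*(3 - (-15)*G)/2 = (-15*G)*(3 + 15*G)/2 = -15*G*(3 + 15*G)/2)
w(-177, 97)/N(124) = -177*1/(2790*(-1 - 5*124)) = -177*1/(2790*(-1 - 620)) = -177/((45/2)*124*(-621)) = -177/(-1732590) = -177*(-1/1732590) = 59/577530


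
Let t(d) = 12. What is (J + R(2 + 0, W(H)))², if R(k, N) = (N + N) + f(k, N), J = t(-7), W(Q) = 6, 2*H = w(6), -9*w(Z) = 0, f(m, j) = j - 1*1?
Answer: 841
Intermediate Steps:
f(m, j) = -1 + j (f(m, j) = j - 1 = -1 + j)
w(Z) = 0 (w(Z) = -⅑*0 = 0)
H = 0 (H = (½)*0 = 0)
J = 12
R(k, N) = -1 + 3*N (R(k, N) = (N + N) + (-1 + N) = 2*N + (-1 + N) = -1 + 3*N)
(J + R(2 + 0, W(H)))² = (12 + (-1 + 3*6))² = (12 + (-1 + 18))² = (12 + 17)² = 29² = 841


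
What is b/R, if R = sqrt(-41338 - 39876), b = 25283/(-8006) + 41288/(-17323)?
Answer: 768529137*I*sqrt(81214)/11263402196732 ≈ 0.019445*I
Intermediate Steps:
b = -768529137/138687938 (b = 25283*(-1/8006) + 41288*(-1/17323) = -25283/8006 - 41288/17323 = -768529137/138687938 ≈ -5.5414)
R = I*sqrt(81214) (R = sqrt(-81214) = I*sqrt(81214) ≈ 284.98*I)
b/R = -768529137*(-I*sqrt(81214)/81214)/138687938 = -(-768529137)*I*sqrt(81214)/11263402196732 = 768529137*I*sqrt(81214)/11263402196732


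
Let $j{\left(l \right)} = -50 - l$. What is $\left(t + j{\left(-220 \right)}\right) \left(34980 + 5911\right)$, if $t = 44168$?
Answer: $1813025158$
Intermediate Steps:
$\left(t + j{\left(-220 \right)}\right) \left(34980 + 5911\right) = \left(44168 - -170\right) \left(34980 + 5911\right) = \left(44168 + \left(-50 + 220\right)\right) 40891 = \left(44168 + 170\right) 40891 = 44338 \cdot 40891 = 1813025158$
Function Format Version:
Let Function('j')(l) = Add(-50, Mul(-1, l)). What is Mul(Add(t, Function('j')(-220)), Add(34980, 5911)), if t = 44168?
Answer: 1813025158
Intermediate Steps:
Mul(Add(t, Function('j')(-220)), Add(34980, 5911)) = Mul(Add(44168, Add(-50, Mul(-1, -220))), Add(34980, 5911)) = Mul(Add(44168, Add(-50, 220)), 40891) = Mul(Add(44168, 170), 40891) = Mul(44338, 40891) = 1813025158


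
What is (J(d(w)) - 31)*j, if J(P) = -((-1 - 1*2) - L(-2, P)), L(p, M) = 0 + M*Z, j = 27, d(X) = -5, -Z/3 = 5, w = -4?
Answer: 1269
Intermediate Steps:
Z = -15 (Z = -3*5 = -15)
L(p, M) = -15*M (L(p, M) = 0 + M*(-15) = 0 - 15*M = -15*M)
J(P) = 3 - 15*P (J(P) = -((-1 - 1*2) - (-15)*P) = -((-1 - 2) + 15*P) = -(-3 + 15*P) = 3 - 15*P)
(J(d(w)) - 31)*j = ((3 - 15*(-5)) - 31)*27 = ((3 + 75) - 31)*27 = (78 - 31)*27 = 47*27 = 1269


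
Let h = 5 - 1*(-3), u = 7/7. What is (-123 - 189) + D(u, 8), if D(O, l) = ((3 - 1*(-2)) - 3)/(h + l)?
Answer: -2495/8 ≈ -311.88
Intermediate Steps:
u = 1 (u = 7*(⅐) = 1)
h = 8 (h = 5 + 3 = 8)
D(O, l) = 2/(8 + l) (D(O, l) = ((3 - 1*(-2)) - 3)/(8 + l) = ((3 + 2) - 3)/(8 + l) = (5 - 3)/(8 + l) = 2/(8 + l))
(-123 - 189) + D(u, 8) = (-123 - 189) + 2/(8 + 8) = -312 + 2/16 = -312 + 2*(1/16) = -312 + ⅛ = -2495/8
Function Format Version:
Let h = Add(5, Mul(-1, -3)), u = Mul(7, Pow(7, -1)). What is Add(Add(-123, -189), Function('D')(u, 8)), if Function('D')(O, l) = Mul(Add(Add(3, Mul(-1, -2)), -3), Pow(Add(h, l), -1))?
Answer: Rational(-2495, 8) ≈ -311.88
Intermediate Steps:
u = 1 (u = Mul(7, Rational(1, 7)) = 1)
h = 8 (h = Add(5, 3) = 8)
Function('D')(O, l) = Mul(2, Pow(Add(8, l), -1)) (Function('D')(O, l) = Mul(Add(Add(3, Mul(-1, -2)), -3), Pow(Add(8, l), -1)) = Mul(Add(Add(3, 2), -3), Pow(Add(8, l), -1)) = Mul(Add(5, -3), Pow(Add(8, l), -1)) = Mul(2, Pow(Add(8, l), -1)))
Add(Add(-123, -189), Function('D')(u, 8)) = Add(Add(-123, -189), Mul(2, Pow(Add(8, 8), -1))) = Add(-312, Mul(2, Pow(16, -1))) = Add(-312, Mul(2, Rational(1, 16))) = Add(-312, Rational(1, 8)) = Rational(-2495, 8)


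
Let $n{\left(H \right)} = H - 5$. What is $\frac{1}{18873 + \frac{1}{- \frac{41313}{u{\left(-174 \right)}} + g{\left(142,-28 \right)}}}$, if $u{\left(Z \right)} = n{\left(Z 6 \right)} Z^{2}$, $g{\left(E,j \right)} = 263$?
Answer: $\frac{2784265375}{52547451008883} \approx 5.2986 \cdot 10^{-5}$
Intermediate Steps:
$n{\left(H \right)} = -5 + H$ ($n{\left(H \right)} = H - 5 = -5 + H$)
$u{\left(Z \right)} = Z^{2} \left(-5 + 6 Z\right)$ ($u{\left(Z \right)} = \left(-5 + Z 6\right) Z^{2} = \left(-5 + 6 Z\right) Z^{2} = Z^{2} \left(-5 + 6 Z\right)$)
$\frac{1}{18873 + \frac{1}{- \frac{41313}{u{\left(-174 \right)}} + g{\left(142,-28 \right)}}} = \frac{1}{18873 + \frac{1}{- \frac{41313}{\left(-174\right)^{2} \left(-5 + 6 \left(-174\right)\right)} + 263}} = \frac{1}{18873 + \frac{1}{- \frac{41313}{30276 \left(-5 - 1044\right)} + 263}} = \frac{1}{18873 + \frac{1}{- \frac{41313}{30276 \left(-1049\right)} + 263}} = \frac{1}{18873 + \frac{1}{- \frac{41313}{-31759524} + 263}} = \frac{1}{18873 + \frac{1}{\left(-41313\right) \left(- \frac{1}{31759524}\right) + 263}} = \frac{1}{18873 + \frac{1}{\frac{13771}{10586508} + 263}} = \frac{1}{18873 + \frac{1}{\frac{2784265375}{10586508}}} = \frac{1}{18873 + \frac{10586508}{2784265375}} = \frac{1}{\frac{52547451008883}{2784265375}} = \frac{2784265375}{52547451008883}$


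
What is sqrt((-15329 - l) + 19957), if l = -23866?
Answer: 3*sqrt(3166) ≈ 168.80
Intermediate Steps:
sqrt((-15329 - l) + 19957) = sqrt((-15329 - 1*(-23866)) + 19957) = sqrt((-15329 + 23866) + 19957) = sqrt(8537 + 19957) = sqrt(28494) = 3*sqrt(3166)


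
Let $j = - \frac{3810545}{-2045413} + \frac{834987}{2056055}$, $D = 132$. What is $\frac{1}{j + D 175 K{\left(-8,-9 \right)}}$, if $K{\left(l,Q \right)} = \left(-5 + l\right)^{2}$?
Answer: $\frac{4205481625715}{16417789261212153106} \approx 2.5615 \cdot 10^{-7}$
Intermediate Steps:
$j = \frac{9542583364606}{4205481625715}$ ($j = \left(-3810545\right) \left(- \frac{1}{2045413}\right) + 834987 \cdot \frac{1}{2056055} = \frac{3810545}{2045413} + \frac{834987}{2056055} = \frac{9542583364606}{4205481625715} \approx 2.2691$)
$\frac{1}{j + D 175 K{\left(-8,-9 \right)}} = \frac{1}{\frac{9542583364606}{4205481625715} + 132 \cdot 175 \left(-5 - 8\right)^{2}} = \frac{1}{\frac{9542583364606}{4205481625715} + 23100 \left(-13\right)^{2}} = \frac{1}{\frac{9542583364606}{4205481625715} + 23100 \cdot 169} = \frac{1}{\frac{9542583364606}{4205481625715} + 3903900} = \frac{1}{\frac{16417789261212153106}{4205481625715}} = \frac{4205481625715}{16417789261212153106}$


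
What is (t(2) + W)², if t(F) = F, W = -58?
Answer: 3136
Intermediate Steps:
(t(2) + W)² = (2 - 58)² = (-56)² = 3136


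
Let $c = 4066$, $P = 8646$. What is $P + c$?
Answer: $12712$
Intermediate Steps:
$P + c = 8646 + 4066 = 12712$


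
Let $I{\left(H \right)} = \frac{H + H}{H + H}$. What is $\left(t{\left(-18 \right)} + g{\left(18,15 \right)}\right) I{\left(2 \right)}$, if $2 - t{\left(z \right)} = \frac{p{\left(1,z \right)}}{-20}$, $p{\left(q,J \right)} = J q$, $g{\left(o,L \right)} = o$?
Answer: $\frac{191}{10} \approx 19.1$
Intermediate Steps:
$I{\left(H \right)} = 1$ ($I{\left(H \right)} = \frac{2 H}{2 H} = 2 H \frac{1}{2 H} = 1$)
$t{\left(z \right)} = 2 + \frac{z}{20}$ ($t{\left(z \right)} = 2 - \frac{z 1}{-20} = 2 - z \left(- \frac{1}{20}\right) = 2 - - \frac{z}{20} = 2 + \frac{z}{20}$)
$\left(t{\left(-18 \right)} + g{\left(18,15 \right)}\right) I{\left(2 \right)} = \left(\left(2 + \frac{1}{20} \left(-18\right)\right) + 18\right) 1 = \left(\left(2 - \frac{9}{10}\right) + 18\right) 1 = \left(\frac{11}{10} + 18\right) 1 = \frac{191}{10} \cdot 1 = \frac{191}{10}$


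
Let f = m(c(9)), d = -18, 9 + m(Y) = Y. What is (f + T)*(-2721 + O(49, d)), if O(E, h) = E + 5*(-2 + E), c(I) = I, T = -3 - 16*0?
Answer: 7311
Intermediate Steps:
T = -3 (T = -3 + 0 = -3)
m(Y) = -9 + Y
f = 0 (f = -9 + 9 = 0)
O(E, h) = -10 + 6*E (O(E, h) = E + (-10 + 5*E) = -10 + 6*E)
(f + T)*(-2721 + O(49, d)) = (0 - 3)*(-2721 + (-10 + 6*49)) = -3*(-2721 + (-10 + 294)) = -3*(-2721 + 284) = -3*(-2437) = 7311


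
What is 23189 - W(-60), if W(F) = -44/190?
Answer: 2202977/95 ≈ 23189.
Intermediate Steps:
W(F) = -22/95 (W(F) = -44*1/190 = -22/95)
23189 - W(-60) = 23189 - 1*(-22/95) = 23189 + 22/95 = 2202977/95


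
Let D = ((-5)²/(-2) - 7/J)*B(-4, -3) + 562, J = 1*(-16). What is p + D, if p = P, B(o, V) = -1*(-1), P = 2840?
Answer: 54239/16 ≈ 3389.9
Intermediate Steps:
J = -16
B(o, V) = 1
p = 2840
D = 8799/16 (D = ((-5)²/(-2) - 7/(-16))*1 + 562 = (25*(-½) - 7*(-1/16))*1 + 562 = (-25/2 + 7/16)*1 + 562 = -193/16*1 + 562 = -193/16 + 562 = 8799/16 ≈ 549.94)
p + D = 2840 + 8799/16 = 54239/16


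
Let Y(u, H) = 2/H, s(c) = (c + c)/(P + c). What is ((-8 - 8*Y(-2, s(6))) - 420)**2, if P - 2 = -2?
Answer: 190096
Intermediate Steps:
P = 0 (P = 2 - 2 = 0)
s(c) = 2 (s(c) = (c + c)/(0 + c) = (2*c)/c = 2)
((-8 - 8*Y(-2, s(6))) - 420)**2 = ((-8 - 16/2) - 420)**2 = ((-8 - 8*1) - 420)**2 = ((-8 - 8) - 420)**2 = (-16 - 420)**2 = (-436)**2 = 190096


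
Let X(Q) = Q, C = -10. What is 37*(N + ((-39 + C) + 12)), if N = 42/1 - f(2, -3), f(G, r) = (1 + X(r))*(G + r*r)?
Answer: 999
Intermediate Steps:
f(G, r) = (1 + r)*(G + r²) (f(G, r) = (1 + r)*(G + r*r) = (1 + r)*(G + r²))
N = 64 (N = 42/1 - (2 + (-3)² + (-3)³ + 2*(-3)) = 42*1 - (2 + 9 - 27 - 6) = 42 - 1*(-22) = 42 + 22 = 64)
37*(N + ((-39 + C) + 12)) = 37*(64 + ((-39 - 10) + 12)) = 37*(64 + (-49 + 12)) = 37*(64 - 37) = 37*27 = 999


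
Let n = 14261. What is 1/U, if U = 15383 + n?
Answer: 1/29644 ≈ 3.3734e-5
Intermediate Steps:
U = 29644 (U = 15383 + 14261 = 29644)
1/U = 1/29644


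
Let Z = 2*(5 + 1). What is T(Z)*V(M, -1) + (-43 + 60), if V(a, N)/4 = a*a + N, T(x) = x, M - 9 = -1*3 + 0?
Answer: 1697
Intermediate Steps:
M = 6 (M = 9 + (-1*3 + 0) = 9 + (-3 + 0) = 9 - 3 = 6)
Z = 12 (Z = 2*6 = 12)
V(a, N) = 4*N + 4*a**2 (V(a, N) = 4*(a*a + N) = 4*(a**2 + N) = 4*(N + a**2) = 4*N + 4*a**2)
T(Z)*V(M, -1) + (-43 + 60) = 12*(4*(-1) + 4*6**2) + (-43 + 60) = 12*(-4 + 4*36) + 17 = 12*(-4 + 144) + 17 = 12*140 + 17 = 1680 + 17 = 1697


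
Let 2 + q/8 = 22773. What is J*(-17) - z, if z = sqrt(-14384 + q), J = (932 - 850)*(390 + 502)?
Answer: -1243448 - 2*sqrt(41946) ≈ -1.2439e+6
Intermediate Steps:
q = 182168 (q = -16 + 8*22773 = -16 + 182184 = 182168)
J = 73144 (J = 82*892 = 73144)
z = 2*sqrt(41946) (z = sqrt(-14384 + 182168) = sqrt(167784) = 2*sqrt(41946) ≈ 409.61)
J*(-17) - z = 73144*(-17) - 2*sqrt(41946) = -1243448 - 2*sqrt(41946)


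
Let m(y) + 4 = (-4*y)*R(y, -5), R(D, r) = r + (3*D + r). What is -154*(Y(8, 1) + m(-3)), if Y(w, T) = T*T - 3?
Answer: 36036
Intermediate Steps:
R(D, r) = 2*r + 3*D (R(D, r) = r + (r + 3*D) = 2*r + 3*D)
Y(w, T) = -3 + T² (Y(w, T) = T² - 3 = -3 + T²)
m(y) = -4 - 4*y*(-10 + 3*y) (m(y) = -4 + (-4*y)*(2*(-5) + 3*y) = -4 + (-4*y)*(-10 + 3*y) = -4 - 4*y*(-10 + 3*y))
-154*(Y(8, 1) + m(-3)) = -154*((-3 + 1²) + (-4 - 12*(-3)² + 40*(-3))) = -154*((-3 + 1) + (-4 - 12*9 - 120)) = -154*(-2 + (-4 - 108 - 120)) = -154*(-2 - 232) = -154*(-234) = 36036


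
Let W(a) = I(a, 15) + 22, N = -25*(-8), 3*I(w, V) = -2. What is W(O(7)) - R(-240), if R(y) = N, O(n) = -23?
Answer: -536/3 ≈ -178.67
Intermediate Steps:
I(w, V) = -⅔ (I(w, V) = (⅓)*(-2) = -⅔)
N = 200 (N = -5*(-40) = 200)
R(y) = 200
W(a) = 64/3 (W(a) = -⅔ + 22 = 64/3)
W(O(7)) - R(-240) = 64/3 - 1*200 = 64/3 - 200 = -536/3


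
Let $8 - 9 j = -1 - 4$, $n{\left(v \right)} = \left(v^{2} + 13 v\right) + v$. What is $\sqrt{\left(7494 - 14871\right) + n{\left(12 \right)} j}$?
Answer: $\frac{i \sqrt{62337}}{3} \approx 83.225 i$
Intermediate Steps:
$n{\left(v \right)} = v^{2} + 14 v$
$j = \frac{13}{9}$ ($j = \frac{8}{9} - \frac{-1 - 4}{9} = \frac{8}{9} - - \frac{5}{9} = \frac{8}{9} + \frac{5}{9} = \frac{13}{9} \approx 1.4444$)
$\sqrt{\left(7494 - 14871\right) + n{\left(12 \right)} j} = \sqrt{\left(7494 - 14871\right) + 12 \left(14 + 12\right) \frac{13}{9}} = \sqrt{-7377 + 12 \cdot 26 \cdot \frac{13}{9}} = \sqrt{-7377 + 312 \cdot \frac{13}{9}} = \sqrt{-7377 + \frac{1352}{3}} = \sqrt{- \frac{20779}{3}} = \frac{i \sqrt{62337}}{3}$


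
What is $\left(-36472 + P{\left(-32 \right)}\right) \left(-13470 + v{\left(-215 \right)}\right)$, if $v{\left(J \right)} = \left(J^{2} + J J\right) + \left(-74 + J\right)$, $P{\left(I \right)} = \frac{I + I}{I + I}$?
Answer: $-2869939461$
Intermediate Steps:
$P{\left(I \right)} = 1$ ($P{\left(I \right)} = \frac{2 I}{2 I} = 2 I \frac{1}{2 I} = 1$)
$v{\left(J \right)} = -74 + J + 2 J^{2}$ ($v{\left(J \right)} = \left(J^{2} + J^{2}\right) + \left(-74 + J\right) = 2 J^{2} + \left(-74 + J\right) = -74 + J + 2 J^{2}$)
$\left(-36472 + P{\left(-32 \right)}\right) \left(-13470 + v{\left(-215 \right)}\right) = \left(-36472 + 1\right) \left(-13470 - \left(289 - 92450\right)\right) = - 36471 \left(-13470 - -92161\right) = - 36471 \left(-13470 + 92161\right) = \left(-36471\right) 78691 = -2869939461$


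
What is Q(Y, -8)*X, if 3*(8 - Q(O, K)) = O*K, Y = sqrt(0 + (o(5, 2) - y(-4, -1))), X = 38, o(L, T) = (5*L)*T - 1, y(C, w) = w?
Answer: 304 + 1520*sqrt(2)/3 ≈ 1020.5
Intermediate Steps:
o(L, T) = -1 + 5*L*T (o(L, T) = 5*L*T - 1 = -1 + 5*L*T)
Y = 5*sqrt(2) (Y = sqrt(0 + ((-1 + 5*5*2) - 1*(-1))) = sqrt(0 + ((-1 + 50) + 1)) = sqrt(0 + (49 + 1)) = sqrt(0 + 50) = sqrt(50) = 5*sqrt(2) ≈ 7.0711)
Q(O, K) = 8 - K*O/3 (Q(O, K) = 8 - O*K/3 = 8 - K*O/3)
Q(Y, -8)*X = (8 - 1/3*(-8)*5*sqrt(2))*38 = (8 + 40*sqrt(2)/3)*38 = 304 + 1520*sqrt(2)/3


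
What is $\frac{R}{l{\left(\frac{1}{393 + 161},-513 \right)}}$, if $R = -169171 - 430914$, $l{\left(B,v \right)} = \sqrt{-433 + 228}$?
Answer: $\frac{120017 i \sqrt{205}}{41} \approx 41912.0 i$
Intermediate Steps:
$l{\left(B,v \right)} = i \sqrt{205}$ ($l{\left(B,v \right)} = \sqrt{-205} = i \sqrt{205}$)
$R = -600085$ ($R = -169171 - 430914 = -600085$)
$\frac{R}{l{\left(\frac{1}{393 + 161},-513 \right)}} = - \frac{600085}{i \sqrt{205}} = - 600085 \left(- \frac{i \sqrt{205}}{205}\right) = \frac{120017 i \sqrt{205}}{41}$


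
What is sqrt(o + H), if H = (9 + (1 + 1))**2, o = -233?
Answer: 4*I*sqrt(7) ≈ 10.583*I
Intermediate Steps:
H = 121 (H = (9 + 2)**2 = 11**2 = 121)
sqrt(o + H) = sqrt(-233 + 121) = sqrt(-112) = 4*I*sqrt(7)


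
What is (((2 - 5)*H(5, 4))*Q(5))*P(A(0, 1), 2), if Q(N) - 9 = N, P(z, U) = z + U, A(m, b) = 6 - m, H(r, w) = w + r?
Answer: -3024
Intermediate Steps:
H(r, w) = r + w
P(z, U) = U + z
Q(N) = 9 + N
(((2 - 5)*H(5, 4))*Q(5))*P(A(0, 1), 2) = (((2 - 5)*(5 + 4))*(9 + 5))*(2 + (6 - 1*0)) = (-3*9*14)*(2 + (6 + 0)) = (-27*14)*(2 + 6) = -378*8 = -3024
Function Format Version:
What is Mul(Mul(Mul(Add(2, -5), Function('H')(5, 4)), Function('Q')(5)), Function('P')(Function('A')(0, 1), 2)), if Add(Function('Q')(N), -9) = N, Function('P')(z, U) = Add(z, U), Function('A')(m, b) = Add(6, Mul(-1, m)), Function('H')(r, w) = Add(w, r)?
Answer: -3024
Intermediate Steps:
Function('H')(r, w) = Add(r, w)
Function('P')(z, U) = Add(U, z)
Function('Q')(N) = Add(9, N)
Mul(Mul(Mul(Add(2, -5), Function('H')(5, 4)), Function('Q')(5)), Function('P')(Function('A')(0, 1), 2)) = Mul(Mul(Mul(Add(2, -5), Add(5, 4)), Add(9, 5)), Add(2, Add(6, Mul(-1, 0)))) = Mul(Mul(Mul(-3, 9), 14), Add(2, Add(6, 0))) = Mul(Mul(-27, 14), Add(2, 6)) = Mul(-378, 8) = -3024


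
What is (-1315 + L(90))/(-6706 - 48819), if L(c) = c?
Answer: 49/2221 ≈ 0.022062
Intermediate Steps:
(-1315 + L(90))/(-6706 - 48819) = (-1315 + 90)/(-6706 - 48819) = -1225/(-55525) = -1225*(-1/55525) = 49/2221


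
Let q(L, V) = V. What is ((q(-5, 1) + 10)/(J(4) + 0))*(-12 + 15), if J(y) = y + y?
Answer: 33/8 ≈ 4.1250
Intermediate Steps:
J(y) = 2*y
((q(-5, 1) + 10)/(J(4) + 0))*(-12 + 15) = ((1 + 10)/(2*4 + 0))*(-12 + 15) = (11/(8 + 0))*3 = (11/8)*3 = 33/8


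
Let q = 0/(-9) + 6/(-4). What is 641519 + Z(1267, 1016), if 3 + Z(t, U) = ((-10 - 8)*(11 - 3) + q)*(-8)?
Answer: 642680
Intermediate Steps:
q = -3/2 (q = 0*(-⅑) + 6*(-¼) = 0 - 3/2 = -3/2 ≈ -1.5000)
Z(t, U) = 1161 (Z(t, U) = -3 + ((-10 - 8)*(11 - 3) - 3/2)*(-8) = -3 + (-18*8 - 3/2)*(-8) = -3 + (-144 - 3/2)*(-8) = -3 - 291/2*(-8) = -3 + 1164 = 1161)
641519 + Z(1267, 1016) = 641519 + 1161 = 642680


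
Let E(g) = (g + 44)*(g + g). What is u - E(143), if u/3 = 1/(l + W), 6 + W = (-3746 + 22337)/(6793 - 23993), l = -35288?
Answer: -32467606113062/607075391 ≈ -53482.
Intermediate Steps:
W = -121791/17200 (W = -6 + (-3746 + 22337)/(6793 - 23993) = -6 + 18591/(-17200) = -6 + 18591*(-1/17200) = -6 - 18591/17200 = -121791/17200 ≈ -7.0809)
E(g) = 2*g*(44 + g) (E(g) = (44 + g)*(2*g) = 2*g*(44 + g))
u = -51600/607075391 (u = 3/(-35288 - 121791/17200) = 3/(-607075391/17200) = 3*(-17200/607075391) = -51600/607075391 ≈ -8.4998e-5)
u - E(143) = -51600/607075391 - 2*143*(44 + 143) = -51600/607075391 - 2*143*187 = -51600/607075391 - 1*53482 = -51600/607075391 - 53482 = -32467606113062/607075391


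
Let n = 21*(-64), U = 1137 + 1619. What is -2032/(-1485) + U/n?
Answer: -113471/166320 ≈ -0.68225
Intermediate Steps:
U = 2756
n = -1344
-2032/(-1485) + U/n = -2032/(-1485) + 2756/(-1344) = -2032*(-1/1485) + 2756*(-1/1344) = 2032/1485 - 689/336 = -113471/166320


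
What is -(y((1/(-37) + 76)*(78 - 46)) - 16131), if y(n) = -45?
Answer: 16176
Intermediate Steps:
-(y((1/(-37) + 76)*(78 - 46)) - 16131) = -(-45 - 16131) = -1*(-16176) = 16176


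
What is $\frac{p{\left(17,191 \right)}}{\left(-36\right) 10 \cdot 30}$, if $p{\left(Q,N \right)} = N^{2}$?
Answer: $- \frac{36481}{10800} \approx -3.3779$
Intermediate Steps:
$\frac{p{\left(17,191 \right)}}{\left(-36\right) 10 \cdot 30} = \frac{191^{2}}{\left(-36\right) 10 \cdot 30} = \frac{36481}{\left(-360\right) 30} = \frac{36481}{-10800} = 36481 \left(- \frac{1}{10800}\right) = - \frac{36481}{10800}$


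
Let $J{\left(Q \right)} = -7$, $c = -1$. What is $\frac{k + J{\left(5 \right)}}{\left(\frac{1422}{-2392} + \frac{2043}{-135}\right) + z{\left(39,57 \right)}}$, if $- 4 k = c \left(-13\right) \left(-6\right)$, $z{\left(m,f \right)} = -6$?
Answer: $- \frac{224250}{389797} \approx -0.5753$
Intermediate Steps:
$k = \frac{39}{2}$ ($k = - \frac{\left(-1\right) \left(-13\right) \left(-6\right)}{4} = - \frac{13 \left(-6\right)}{4} = \left(- \frac{1}{4}\right) \left(-78\right) = \frac{39}{2} \approx 19.5$)
$\frac{k + J{\left(5 \right)}}{\left(\frac{1422}{-2392} + \frac{2043}{-135}\right) + z{\left(39,57 \right)}} = \frac{\frac{39}{2} - 7}{\left(\frac{1422}{-2392} + \frac{2043}{-135}\right) - 6} = \frac{25}{2 \left(\left(1422 \left(- \frac{1}{2392}\right) + 2043 \left(- \frac{1}{135}\right)\right) - 6\right)} = \frac{25}{2 \left(\left(- \frac{711}{1196} - \frac{227}{15}\right) - 6\right)} = \frac{25}{2 \left(- \frac{282157}{17940} - 6\right)} = \frac{25}{2 \left(- \frac{389797}{17940}\right)} = \frac{25}{2} \left(- \frac{17940}{389797}\right) = - \frac{224250}{389797}$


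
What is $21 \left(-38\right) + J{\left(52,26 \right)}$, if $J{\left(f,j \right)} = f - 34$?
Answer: $-780$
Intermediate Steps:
$J{\left(f,j \right)} = -34 + f$ ($J{\left(f,j \right)} = f - 34 = -34 + f$)
$21 \left(-38\right) + J{\left(52,26 \right)} = 21 \left(-38\right) + \left(-34 + 52\right) = -798 + 18 = -780$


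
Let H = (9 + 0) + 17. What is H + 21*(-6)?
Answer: -100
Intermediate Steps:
H = 26 (H = 9 + 17 = 26)
H + 21*(-6) = 26 + 21*(-6) = 26 - 126 = -100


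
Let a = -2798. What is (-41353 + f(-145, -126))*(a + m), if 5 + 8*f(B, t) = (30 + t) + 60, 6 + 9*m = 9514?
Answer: 2592989005/36 ≈ 7.2028e+7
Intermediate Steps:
m = 9508/9 (m = -⅔ + (⅑)*9514 = -⅔ + 9514/9 = 9508/9 ≈ 1056.4)
f(B, t) = 85/8 + t/8 (f(B, t) = -5/8 + ((30 + t) + 60)/8 = -5/8 + (90 + t)/8 = -5/8 + (45/4 + t/8) = 85/8 + t/8)
(-41353 + f(-145, -126))*(a + m) = (-41353 + (85/8 + (⅛)*(-126)))*(-2798 + 9508/9) = (-41353 + (85/8 - 63/4))*(-15674/9) = (-41353 - 41/8)*(-15674/9) = -330865/8*(-15674/9) = 2592989005/36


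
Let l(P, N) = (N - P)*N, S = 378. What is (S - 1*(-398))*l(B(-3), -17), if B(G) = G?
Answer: 184688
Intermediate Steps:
l(P, N) = N*(N - P)
(S - 1*(-398))*l(B(-3), -17) = (378 - 1*(-398))*(-17*(-17 - 1*(-3))) = (378 + 398)*(-17*(-17 + 3)) = 776*(-17*(-14)) = 776*238 = 184688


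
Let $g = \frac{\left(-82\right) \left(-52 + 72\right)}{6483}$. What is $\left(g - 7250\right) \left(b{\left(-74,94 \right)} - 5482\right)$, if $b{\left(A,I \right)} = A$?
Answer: $\frac{87050278280}{2161} \approx 4.0282 \cdot 10^{7}$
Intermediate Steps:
$g = - \frac{1640}{6483}$ ($g = \left(-82\right) 20 \cdot \frac{1}{6483} = \left(-1640\right) \frac{1}{6483} = - \frac{1640}{6483} \approx -0.25297$)
$\left(g - 7250\right) \left(b{\left(-74,94 \right)} - 5482\right) = \left(- \frac{1640}{6483} - 7250\right) \left(-74 - 5482\right) = \left(- \frac{47003390}{6483}\right) \left(-5556\right) = \frac{87050278280}{2161}$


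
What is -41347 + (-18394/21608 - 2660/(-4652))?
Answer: -519530716495/12565052 ≈ -41347.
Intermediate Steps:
-41347 + (-18394/21608 - 2660/(-4652)) = -41347 + (-18394*1/21608 - 2660*(-1/4652)) = -41347 + (-9197/10804 + 665/1163) = -41347 - 3511451/12565052 = -519530716495/12565052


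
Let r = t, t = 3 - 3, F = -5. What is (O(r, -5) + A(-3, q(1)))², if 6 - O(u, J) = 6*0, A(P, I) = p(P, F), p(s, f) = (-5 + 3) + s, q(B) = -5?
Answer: 1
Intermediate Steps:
p(s, f) = -2 + s
A(P, I) = -2 + P
t = 0
r = 0
O(u, J) = 6 (O(u, J) = 6 - 6*0 = 6 - 1*0 = 6 + 0 = 6)
(O(r, -5) + A(-3, q(1)))² = (6 + (-2 - 3))² = (6 - 5)² = 1² = 1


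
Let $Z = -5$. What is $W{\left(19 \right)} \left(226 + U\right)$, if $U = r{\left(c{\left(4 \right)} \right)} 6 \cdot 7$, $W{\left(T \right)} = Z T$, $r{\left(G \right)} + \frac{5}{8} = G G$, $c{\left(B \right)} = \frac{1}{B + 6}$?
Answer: $- \frac{380323}{20} \approx -19016.0$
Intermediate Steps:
$c{\left(B \right)} = \frac{1}{6 + B}$
$r{\left(G \right)} = - \frac{5}{8} + G^{2}$ ($r{\left(G \right)} = - \frac{5}{8} + G G = - \frac{5}{8} + G^{2}$)
$W{\left(T \right)} = - 5 T$
$U = - \frac{2583}{100}$ ($U = \left(- \frac{5}{8} + \left(\frac{1}{6 + 4}\right)^{2}\right) 6 \cdot 7 = \left(- \frac{5}{8} + \left(\frac{1}{10}\right)^{2}\right) 6 \cdot 7 = \left(- \frac{5}{8} + \frac{1}{100}\right) 6 \cdot 7 = \left(- \frac{123}{200}\right) 6 \cdot 7 = \left(- \frac{369}{100}\right) 7 = - \frac{2583}{100} \approx -25.83$)
$W{\left(19 \right)} \left(226 + U\right) = \left(-5\right) 19 \left(226 - \frac{2583}{100}\right) = \left(-95\right) \frac{20017}{100} = - \frac{380323}{20}$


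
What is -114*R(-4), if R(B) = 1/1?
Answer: -114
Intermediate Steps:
R(B) = 1
-114*R(-4) = -114*1 = -114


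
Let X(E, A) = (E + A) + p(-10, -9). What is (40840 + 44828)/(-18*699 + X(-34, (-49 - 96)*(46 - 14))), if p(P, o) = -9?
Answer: -28556/5755 ≈ -4.9619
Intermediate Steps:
X(E, A) = -9 + A + E (X(E, A) = (E + A) - 9 = (A + E) - 9 = -9 + A + E)
(40840 + 44828)/(-18*699 + X(-34, (-49 - 96)*(46 - 14))) = (40840 + 44828)/(-18*699 + (-9 + (-49 - 96)*(46 - 14) - 34)) = 85668/(-12582 + (-9 - 145*32 - 34)) = 85668/(-12582 + (-9 - 4640 - 34)) = 85668/(-12582 - 4683) = 85668/(-17265) = 85668*(-1/17265) = -28556/5755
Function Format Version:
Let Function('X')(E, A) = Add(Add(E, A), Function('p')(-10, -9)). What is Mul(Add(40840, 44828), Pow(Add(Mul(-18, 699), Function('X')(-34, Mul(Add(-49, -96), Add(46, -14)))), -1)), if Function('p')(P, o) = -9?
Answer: Rational(-28556, 5755) ≈ -4.9619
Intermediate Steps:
Function('X')(E, A) = Add(-9, A, E) (Function('X')(E, A) = Add(Add(E, A), -9) = Add(Add(A, E), -9) = Add(-9, A, E))
Mul(Add(40840, 44828), Pow(Add(Mul(-18, 699), Function('X')(-34, Mul(Add(-49, -96), Add(46, -14)))), -1)) = Mul(Add(40840, 44828), Pow(Add(Mul(-18, 699), Add(-9, Mul(Add(-49, -96), Add(46, -14)), -34)), -1)) = Mul(85668, Pow(Add(-12582, Add(-9, Mul(-145, 32), -34)), -1)) = Mul(85668, Pow(Add(-12582, Add(-9, -4640, -34)), -1)) = Mul(85668, Pow(Add(-12582, -4683), -1)) = Mul(85668, Pow(-17265, -1)) = Mul(85668, Rational(-1, 17265)) = Rational(-28556, 5755)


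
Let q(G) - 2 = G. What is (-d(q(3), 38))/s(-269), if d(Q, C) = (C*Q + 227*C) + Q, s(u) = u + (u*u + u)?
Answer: -8821/71823 ≈ -0.12282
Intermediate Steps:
s(u) = u**2 + 2*u (s(u) = u + (u**2 + u) = u + (u + u**2) = u**2 + 2*u)
q(G) = 2 + G
d(Q, C) = Q + 227*C + C*Q (d(Q, C) = (227*C + C*Q) + Q = Q + 227*C + C*Q)
(-d(q(3), 38))/s(-269) = (-((2 + 3) + 227*38 + 38*(2 + 3)))/((-269*(2 - 269))) = (-(5 + 8626 + 38*5))/((-269*(-267))) = -(5 + 8626 + 190)/71823 = -1*8821*(1/71823) = -8821*1/71823 = -8821/71823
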